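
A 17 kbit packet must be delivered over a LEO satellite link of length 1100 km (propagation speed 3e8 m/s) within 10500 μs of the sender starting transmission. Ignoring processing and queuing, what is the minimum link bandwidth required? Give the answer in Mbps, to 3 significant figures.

Propagation delay = 1100000 / 300000000 = 3666.67 μs.
Transmission budget = 10500 − 3666.67 = 6833.33 μs.
R ≥ L / t_tx = 17000 bits / 0.00683333 s = 2.49 Mbps.

2.49 Mbps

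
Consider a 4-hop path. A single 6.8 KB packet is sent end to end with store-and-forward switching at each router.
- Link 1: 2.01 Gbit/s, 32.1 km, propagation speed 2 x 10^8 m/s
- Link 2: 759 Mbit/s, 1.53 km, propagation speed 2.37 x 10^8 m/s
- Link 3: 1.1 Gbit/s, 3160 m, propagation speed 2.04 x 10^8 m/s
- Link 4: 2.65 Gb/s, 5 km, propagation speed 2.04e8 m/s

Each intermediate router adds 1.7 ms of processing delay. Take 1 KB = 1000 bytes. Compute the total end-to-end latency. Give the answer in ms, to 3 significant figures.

L = 54400 bits.
Transmission delays (L/R per hop): 0.0270647, 0.0716733, 0.0494545, 0.0205283 ms; sum = 0.168721 ms.
Propagation delays (d/s per hop): 0.1605, 0.0064557, 0.0154902, 0.0245098 ms; sum = 0.206956 ms.
Processing at 3 router(s): 3 × 1.7 ms = 5.1 ms.
End-to-end = 5.48 ms.

5.48 ms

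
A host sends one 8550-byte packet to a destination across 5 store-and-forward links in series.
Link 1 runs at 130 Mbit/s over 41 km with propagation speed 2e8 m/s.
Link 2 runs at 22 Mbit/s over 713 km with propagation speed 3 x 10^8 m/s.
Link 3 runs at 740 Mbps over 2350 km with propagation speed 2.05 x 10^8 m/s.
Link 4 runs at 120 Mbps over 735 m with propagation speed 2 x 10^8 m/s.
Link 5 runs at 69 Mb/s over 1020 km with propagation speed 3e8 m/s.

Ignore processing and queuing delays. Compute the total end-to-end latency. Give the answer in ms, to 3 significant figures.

L = 8550 × 8 = 68400 bits.
Transmission delays (L/R per hop): 0.526154, 3.10909, 0.0924324, 0.57, 0.991304 ms; sum = 5.28898 ms.
Propagation delays (d/s per hop): 0.205, 2.37667, 11.4634, 0.003675, 3.4 ms; sum = 17.4488 ms.
End-to-end = 22.7 ms.

22.7 ms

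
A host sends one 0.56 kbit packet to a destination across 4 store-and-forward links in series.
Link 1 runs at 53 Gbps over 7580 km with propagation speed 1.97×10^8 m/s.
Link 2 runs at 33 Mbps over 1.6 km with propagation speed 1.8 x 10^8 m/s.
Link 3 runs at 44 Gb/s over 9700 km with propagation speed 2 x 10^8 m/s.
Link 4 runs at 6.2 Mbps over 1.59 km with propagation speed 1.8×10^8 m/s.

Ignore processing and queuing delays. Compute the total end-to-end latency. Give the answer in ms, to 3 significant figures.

87.1 ms

L = 560 bits.
Transmission delays (L/R per hop): 1.0566e-05, 0.0169697, 1.27273e-05, 0.0903226 ms; sum = 0.107316 ms.
Propagation delays (d/s per hop): 38.4772, 0.00888889, 48.5, 0.00883333 ms; sum = 86.9949 ms.
End-to-end = 87.1 ms.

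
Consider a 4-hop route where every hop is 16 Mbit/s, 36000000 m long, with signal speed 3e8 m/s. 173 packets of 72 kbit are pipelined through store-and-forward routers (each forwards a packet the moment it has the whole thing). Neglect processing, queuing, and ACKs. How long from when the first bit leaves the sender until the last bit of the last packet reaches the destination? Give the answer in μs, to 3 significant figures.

Per-hop transmission t_tx = L/R = 72000/16000000 = 4500 μs.
Per-hop propagation t_prop = 36000000/300000000 = 120000 μs.
Pipeline fill: first packet needs 4·t_tx to clear all hops; remaining 172 packets each add one t_tx.
Total = (4+173-1)·t_tx + 4·t_prop = 176·4500 + 4·120000 = 1270000 μs.

1270000 μs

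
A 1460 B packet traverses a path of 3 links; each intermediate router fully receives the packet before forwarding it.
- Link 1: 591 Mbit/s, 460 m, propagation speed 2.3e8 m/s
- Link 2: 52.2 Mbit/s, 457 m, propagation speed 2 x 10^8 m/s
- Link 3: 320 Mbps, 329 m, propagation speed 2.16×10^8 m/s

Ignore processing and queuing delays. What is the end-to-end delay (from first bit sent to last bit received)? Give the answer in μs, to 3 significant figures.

286 μs

L = 1460 × 8 = 11680 bits.
Transmission delays (L/R per hop): 19.7631, 223.755, 36.5 μs; sum = 280.018 μs.
Propagation delays (d/s per hop): 2, 2.285, 1.52315 μs; sum = 5.80815 μs.
End-to-end = 286 μs.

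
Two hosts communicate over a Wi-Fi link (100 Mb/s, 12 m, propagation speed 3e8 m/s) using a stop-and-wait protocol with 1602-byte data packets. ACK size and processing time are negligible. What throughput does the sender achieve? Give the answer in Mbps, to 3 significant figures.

99.9 Mbps

t_tx = L/R = 12816/100000000 = 0.00012816 s.
t_prop = 12/300000000 = 4e-08 s; RTT = 8e-08 s.
Cycle = t_tx + RTT = 0.00012824 s.
Throughput = L / cycle = 12816 / 0.00012824 = 99.9 Mbps.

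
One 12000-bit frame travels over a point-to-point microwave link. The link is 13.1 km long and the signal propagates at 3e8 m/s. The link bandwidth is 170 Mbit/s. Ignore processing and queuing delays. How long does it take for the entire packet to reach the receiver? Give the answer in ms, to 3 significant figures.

Transmission delay = L/R = 12000 / 170000000 = 0.0705882 ms.
Propagation delay = d/s = 13100 m / 300000000 m/s = 0.0436667 ms.
Total = 0.114 ms.

0.114 ms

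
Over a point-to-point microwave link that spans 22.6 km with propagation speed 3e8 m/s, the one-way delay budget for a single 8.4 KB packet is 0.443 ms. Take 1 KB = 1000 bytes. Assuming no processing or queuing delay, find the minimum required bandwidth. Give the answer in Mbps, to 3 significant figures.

L = 67200 bits.
Propagation delay = 22600 / 300000000 = 0.0753333 ms.
Transmission budget = 0.443 − 0.0753333 = 0.367667 ms.
R ≥ L / t_tx = 67200 bits / 0.000367667 s = 183 Mbps.

183 Mbps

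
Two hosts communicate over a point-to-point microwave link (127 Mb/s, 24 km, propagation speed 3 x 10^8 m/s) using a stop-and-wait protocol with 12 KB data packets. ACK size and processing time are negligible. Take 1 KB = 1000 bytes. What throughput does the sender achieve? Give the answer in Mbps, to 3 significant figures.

105 Mbps

t_tx = L/R = 96000/127000000 = 0.000755906 s.
t_prop = 24000/300000000 = 8e-05 s; RTT = 0.00016 s.
Cycle = t_tx + RTT = 0.000915906 s.
Throughput = L / cycle = 96000 / 0.000915906 = 105 Mbps.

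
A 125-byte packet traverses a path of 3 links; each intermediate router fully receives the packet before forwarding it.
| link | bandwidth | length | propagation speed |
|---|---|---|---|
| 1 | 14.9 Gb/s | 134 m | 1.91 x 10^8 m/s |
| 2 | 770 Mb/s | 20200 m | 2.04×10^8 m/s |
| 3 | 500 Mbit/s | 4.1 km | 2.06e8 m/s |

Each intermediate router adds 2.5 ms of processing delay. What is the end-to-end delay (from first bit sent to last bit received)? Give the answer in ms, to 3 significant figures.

L = 125 × 8 = 1000 bits.
Transmission delays (L/R per hop): 6.71141e-05, 0.0012987, 0.002 ms; sum = 0.00336582 ms.
Propagation delays (d/s per hop): 0.000701571, 0.0990196, 0.0199029 ms; sum = 0.119624 ms.
Processing at 2 router(s): 2 × 2.5 ms = 5 ms.
End-to-end = 5.12 ms.

5.12 ms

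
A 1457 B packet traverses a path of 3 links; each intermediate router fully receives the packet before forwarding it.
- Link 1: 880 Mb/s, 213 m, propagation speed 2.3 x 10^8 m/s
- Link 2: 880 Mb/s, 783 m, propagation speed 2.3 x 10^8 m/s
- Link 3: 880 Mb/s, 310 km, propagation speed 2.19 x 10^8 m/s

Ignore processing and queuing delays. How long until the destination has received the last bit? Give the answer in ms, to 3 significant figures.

L = 1457 × 8 = 11656 bits.
Transmission delay per hop = L/R = 11656/880000000 = 0.0132455 ms; 3 hops → 0.0397364 ms.
Propagation delays (d/s per hop): 0.000926087, 0.00340435, 1.41553 ms; sum = 1.41986 ms.
End-to-end = 1.46 ms.

1.46 ms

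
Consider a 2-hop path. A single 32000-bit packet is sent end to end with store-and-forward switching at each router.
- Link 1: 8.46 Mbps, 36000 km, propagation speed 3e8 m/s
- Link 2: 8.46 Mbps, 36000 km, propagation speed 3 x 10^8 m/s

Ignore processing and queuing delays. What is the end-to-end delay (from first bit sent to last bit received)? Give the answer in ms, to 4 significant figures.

247.6 ms

Transmission delay per hop = L/R = 32000/8460000 = 3.78251 ms; 2 hops → 7.56501 ms.
Propagation delays (d/s per hop): 120, 120 ms; sum = 240 ms.
End-to-end = 247.6 ms.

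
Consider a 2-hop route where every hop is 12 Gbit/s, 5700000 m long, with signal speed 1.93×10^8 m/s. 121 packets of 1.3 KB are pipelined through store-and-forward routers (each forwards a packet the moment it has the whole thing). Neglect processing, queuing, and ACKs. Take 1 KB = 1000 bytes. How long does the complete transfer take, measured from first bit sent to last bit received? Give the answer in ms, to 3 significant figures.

59.2 ms

Per-hop transmission t_tx = L/R = 10400/12000000000 = 0.000866667 ms.
Per-hop propagation t_prop = 5700000/193000000 = 29.5337 ms.
Pipeline fill: first packet needs 2·t_tx to clear all hops; remaining 120 packets each add one t_tx.
Total = (2+121-1)·t_tx + 2·t_prop = 122·0.000866667 + 2·29.5337 = 59.2 ms.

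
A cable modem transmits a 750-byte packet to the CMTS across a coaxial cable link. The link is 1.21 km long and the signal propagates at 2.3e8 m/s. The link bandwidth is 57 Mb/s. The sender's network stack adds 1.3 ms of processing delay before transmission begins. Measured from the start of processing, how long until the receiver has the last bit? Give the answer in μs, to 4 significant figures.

1411 μs

L = 750 × 8 = 6000 bits.
Transmission delay = L/R = 6000 / 57000000 = 105.263 μs.
Propagation delay = d/s = 1210 m / 2.3e+08 m/s = 5.26087 μs.
Plus processing delay 1.3 ms = 1300 μs.
Total = 1411 μs.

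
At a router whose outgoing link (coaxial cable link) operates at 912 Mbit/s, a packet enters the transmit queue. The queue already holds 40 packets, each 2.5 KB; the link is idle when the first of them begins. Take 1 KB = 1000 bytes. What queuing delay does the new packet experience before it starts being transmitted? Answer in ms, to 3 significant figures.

0.877 ms

Each queued packet: L/R = 20000/912000000 = 0.0219298 ms.
40 queued → 0.877193 ms.
Queuing delay = 0.877 ms.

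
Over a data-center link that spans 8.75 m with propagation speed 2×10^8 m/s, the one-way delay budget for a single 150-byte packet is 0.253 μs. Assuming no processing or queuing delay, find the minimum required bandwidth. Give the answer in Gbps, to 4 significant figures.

L = 1200 bits.
Propagation delay = 8.75 / 200000000 = 0.04375 μs.
Transmission budget = 0.253 − 0.04375 = 0.20925 μs.
R ≥ L / t_tx = 1200 bits / 2.0925e-07 s = 5.735 Gbps.

5.735 Gbps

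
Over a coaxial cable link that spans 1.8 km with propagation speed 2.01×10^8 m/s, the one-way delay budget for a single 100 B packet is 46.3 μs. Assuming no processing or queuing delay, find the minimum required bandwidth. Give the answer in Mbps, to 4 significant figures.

L = 800 bits.
Propagation delay = 1800 / 2.01e+08 = 8.95522 μs.
Transmission budget = 46.3 − 8.95522 = 37.3448 μs.
R ≥ L / t_tx = 800 bits / 3.73448e-05 s = 21.42 Mbps.

21.42 Mbps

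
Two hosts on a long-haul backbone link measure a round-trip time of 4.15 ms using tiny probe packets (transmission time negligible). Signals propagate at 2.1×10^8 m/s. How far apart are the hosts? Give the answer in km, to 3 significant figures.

One-way propagation = RTT/2 = 2.075 ms.
d = s × t = 210000000 × 0.002075 = 436 km.

436 km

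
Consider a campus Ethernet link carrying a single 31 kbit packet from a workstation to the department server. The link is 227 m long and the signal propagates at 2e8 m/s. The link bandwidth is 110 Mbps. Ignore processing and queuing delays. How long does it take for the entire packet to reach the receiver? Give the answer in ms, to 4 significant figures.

L = 31000 bits.
Transmission delay = L/R = 31000 / 110000000 = 0.281818 ms.
Propagation delay = d/s = 227 m / 200000000 m/s = 0.001135 ms.
Total = 0.2830 ms.

0.2830 ms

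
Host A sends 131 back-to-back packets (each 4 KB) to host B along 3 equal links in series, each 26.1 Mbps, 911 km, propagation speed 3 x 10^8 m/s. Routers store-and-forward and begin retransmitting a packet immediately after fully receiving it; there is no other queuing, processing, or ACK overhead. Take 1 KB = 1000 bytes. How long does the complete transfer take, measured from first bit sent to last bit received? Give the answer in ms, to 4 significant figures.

Per-hop transmission t_tx = L/R = 32000/26100000 = 1.22605 ms.
Per-hop propagation t_prop = 911000/300000000 = 3.03667 ms.
Pipeline fill: first packet needs 3·t_tx to clear all hops; remaining 130 packets each add one t_tx.
Total = (3+131-1)·t_tx + 3·t_prop = 133·1.22605 + 3·3.03667 = 172.2 ms.

172.2 ms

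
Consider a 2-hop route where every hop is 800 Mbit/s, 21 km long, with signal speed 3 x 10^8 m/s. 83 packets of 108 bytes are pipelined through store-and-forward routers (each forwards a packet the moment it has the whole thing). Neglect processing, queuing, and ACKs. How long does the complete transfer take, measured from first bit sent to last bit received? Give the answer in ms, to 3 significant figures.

0.231 ms

Per-hop transmission t_tx = L/R = 864/800000000 = 0.00108 ms.
Per-hop propagation t_prop = 21000/300000000 = 0.07 ms.
Pipeline fill: first packet needs 2·t_tx to clear all hops; remaining 82 packets each add one t_tx.
Total = (2+83-1)·t_tx + 2·t_prop = 84·0.00108 + 2·0.07 = 0.231 ms.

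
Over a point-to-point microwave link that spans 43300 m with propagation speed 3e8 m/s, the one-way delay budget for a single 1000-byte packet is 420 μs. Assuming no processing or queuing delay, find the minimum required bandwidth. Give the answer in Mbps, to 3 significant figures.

L = 8000 bits.
Propagation delay = 43300 / 300000000 = 144.333 μs.
Transmission budget = 420 − 144.333 = 275.667 μs.
R ≥ L / t_tx = 8000 bits / 0.000275667 s = 29.0 Mbps.

29.0 Mbps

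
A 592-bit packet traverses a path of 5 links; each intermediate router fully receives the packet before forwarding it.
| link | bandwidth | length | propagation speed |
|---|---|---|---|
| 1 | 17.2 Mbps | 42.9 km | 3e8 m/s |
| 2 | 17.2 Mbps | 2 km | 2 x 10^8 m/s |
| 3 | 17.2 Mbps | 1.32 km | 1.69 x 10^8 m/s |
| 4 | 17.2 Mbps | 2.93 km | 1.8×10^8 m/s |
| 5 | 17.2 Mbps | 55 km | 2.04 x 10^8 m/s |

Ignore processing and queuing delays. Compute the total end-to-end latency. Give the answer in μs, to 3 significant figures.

619 μs

Transmission delay per hop = L/R = 592/17200000 = 34.4186 μs; 5 hops → 172.093 μs.
Propagation delays (d/s per hop): 143, 10, 7.81065, 16.2778, 269.608 μs; sum = 446.696 μs.
End-to-end = 619 μs.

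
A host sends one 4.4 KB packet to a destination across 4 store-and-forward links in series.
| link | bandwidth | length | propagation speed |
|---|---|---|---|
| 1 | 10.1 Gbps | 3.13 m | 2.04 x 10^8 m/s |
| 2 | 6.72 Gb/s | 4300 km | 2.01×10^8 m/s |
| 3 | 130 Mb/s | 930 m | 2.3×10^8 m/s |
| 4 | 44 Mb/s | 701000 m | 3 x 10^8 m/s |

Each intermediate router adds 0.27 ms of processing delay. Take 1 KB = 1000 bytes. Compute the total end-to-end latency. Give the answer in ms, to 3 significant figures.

L = 35200 bits.
Transmission delays (L/R per hop): 0.00348515, 0.0052381, 0.270769, 0.8 ms; sum = 1.07949 ms.
Propagation delays (d/s per hop): 1.53431e-05, 21.393, 0.00404348, 2.33667 ms; sum = 23.7338 ms.
Processing at 3 router(s): 3 × 0.27 ms = 0.81 ms.
End-to-end = 25.6 ms.

25.6 ms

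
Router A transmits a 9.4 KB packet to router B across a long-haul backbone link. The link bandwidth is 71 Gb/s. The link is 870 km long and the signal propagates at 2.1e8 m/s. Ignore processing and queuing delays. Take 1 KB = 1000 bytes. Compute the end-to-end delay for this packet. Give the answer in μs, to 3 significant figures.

4140 μs

L = 75200 bits.
Transmission delay = L/R = 75200 / 71000000000 = 1.05915 μs.
Propagation delay = d/s = 870000 m / 210000000 m/s = 4142.86 μs.
Total = 4140 μs.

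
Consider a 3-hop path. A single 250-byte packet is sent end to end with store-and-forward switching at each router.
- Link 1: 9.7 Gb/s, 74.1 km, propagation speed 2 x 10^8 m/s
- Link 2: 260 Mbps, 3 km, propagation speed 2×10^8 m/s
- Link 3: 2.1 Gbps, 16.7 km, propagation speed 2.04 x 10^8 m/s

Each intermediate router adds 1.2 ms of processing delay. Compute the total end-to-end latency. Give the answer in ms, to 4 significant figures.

L = 250 × 8 = 2000 bits.
Transmission delays (L/R per hop): 0.000206186, 0.00769231, 0.000952381 ms; sum = 0.00885087 ms.
Propagation delays (d/s per hop): 0.3705, 0.015, 0.0818627 ms; sum = 0.467363 ms.
Processing at 2 router(s): 2 × 1.2 ms = 2.4 ms.
End-to-end = 2.876 ms.

2.876 ms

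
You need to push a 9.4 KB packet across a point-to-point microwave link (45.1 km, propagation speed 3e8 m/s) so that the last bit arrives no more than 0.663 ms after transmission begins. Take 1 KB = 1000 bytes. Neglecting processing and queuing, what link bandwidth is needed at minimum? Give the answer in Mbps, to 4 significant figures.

146.7 Mbps

L = 75200 bits.
Propagation delay = 45100 / 300000000 = 0.150333 ms.
Transmission budget = 0.663 − 0.150333 = 0.512667 ms.
R ≥ L / t_tx = 75200 bits / 0.000512667 s = 146.7 Mbps.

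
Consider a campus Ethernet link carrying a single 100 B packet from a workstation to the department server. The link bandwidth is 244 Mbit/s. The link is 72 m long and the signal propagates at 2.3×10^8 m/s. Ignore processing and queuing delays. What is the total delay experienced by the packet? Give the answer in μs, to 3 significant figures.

L = 100 × 8 = 800 bits.
Transmission delay = L/R = 800 / 244000000 = 3.27869 μs.
Propagation delay = d/s = 72 m / 2.3e+08 m/s = 0.313043 μs.
Total = 3.59 μs.

3.59 μs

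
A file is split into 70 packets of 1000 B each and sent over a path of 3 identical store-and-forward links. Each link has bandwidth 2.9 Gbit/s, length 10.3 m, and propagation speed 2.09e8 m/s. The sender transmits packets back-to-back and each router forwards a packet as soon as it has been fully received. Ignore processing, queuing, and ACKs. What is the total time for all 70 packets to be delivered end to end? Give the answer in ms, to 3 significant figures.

Per-hop transmission t_tx = L/R = 8000/2900000000 = 0.00275862 ms.
Per-hop propagation t_prop = 10.3/209000000 = 4.92823e-05 ms.
Pipeline fill: first packet needs 3·t_tx to clear all hops; remaining 69 packets each add one t_tx.
Total = (3+70-1)·t_tx + 3·t_prop = 72·0.00275862 + 3·4.92823e-05 = 0.199 ms.

0.199 ms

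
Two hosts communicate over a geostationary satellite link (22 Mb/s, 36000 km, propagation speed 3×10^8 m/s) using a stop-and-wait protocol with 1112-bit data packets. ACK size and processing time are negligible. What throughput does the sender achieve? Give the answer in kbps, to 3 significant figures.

4.63 kbps

t_tx = L/R = 1112/22000000 = 5.05455e-05 s.
t_prop = 36000000/300000000 = 0.12 s; RTT = 0.24 s.
Cycle = t_tx + RTT = 0.240051 s.
Throughput = L / cycle = 1112 / 0.240051 = 4.63 kbps.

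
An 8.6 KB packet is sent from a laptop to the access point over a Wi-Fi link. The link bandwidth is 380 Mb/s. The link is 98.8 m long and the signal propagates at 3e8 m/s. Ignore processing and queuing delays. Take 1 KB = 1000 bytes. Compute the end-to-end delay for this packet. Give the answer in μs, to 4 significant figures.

181.4 μs

L = 68800 bits.
Transmission delay = L/R = 68800 / 380000000 = 181.053 μs.
Propagation delay = d/s = 98.8 m / 300000000 m/s = 0.329333 μs.
Total = 181.4 μs.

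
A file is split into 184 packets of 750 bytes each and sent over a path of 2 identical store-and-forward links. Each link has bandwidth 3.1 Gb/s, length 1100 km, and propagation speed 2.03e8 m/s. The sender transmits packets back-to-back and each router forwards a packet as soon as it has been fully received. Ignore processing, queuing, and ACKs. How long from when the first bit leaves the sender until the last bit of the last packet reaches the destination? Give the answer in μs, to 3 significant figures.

Per-hop transmission t_tx = L/R = 6000/3100000000 = 1.93548 μs.
Per-hop propagation t_prop = 1100000/2.03e+08 = 5418.72 μs.
Pipeline fill: first packet needs 2·t_tx to clear all hops; remaining 183 packets each add one t_tx.
Total = (2+184-1)·t_tx + 2·t_prop = 185·1.93548 + 2·5418.72 = 11200 μs.

11200 μs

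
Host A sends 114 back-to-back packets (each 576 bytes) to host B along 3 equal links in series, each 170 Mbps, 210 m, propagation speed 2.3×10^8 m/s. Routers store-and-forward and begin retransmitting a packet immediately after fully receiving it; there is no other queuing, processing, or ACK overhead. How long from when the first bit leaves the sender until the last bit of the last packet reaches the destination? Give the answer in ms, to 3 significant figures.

Per-hop transmission t_tx = L/R = 4608/170000000 = 0.0271059 ms.
Per-hop propagation t_prop = 210/2.3e+08 = 0.000913043 ms.
Pipeline fill: first packet needs 3·t_tx to clear all hops; remaining 113 packets each add one t_tx.
Total = (3+114-1)·t_tx + 3·t_prop = 116·0.0271059 + 3·0.000913043 = 3.15 ms.

3.15 ms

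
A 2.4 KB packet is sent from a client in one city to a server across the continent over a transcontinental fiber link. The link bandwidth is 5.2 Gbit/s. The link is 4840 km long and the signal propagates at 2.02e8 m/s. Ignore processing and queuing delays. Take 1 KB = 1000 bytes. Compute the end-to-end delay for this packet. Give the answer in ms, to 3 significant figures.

24.0 ms

L = 19200 bits.
Transmission delay = L/R = 19200 / 5200000000 = 0.00369231 ms.
Propagation delay = d/s = 4840000 m / 202000000 m/s = 23.9604 ms.
Total = 24.0 ms.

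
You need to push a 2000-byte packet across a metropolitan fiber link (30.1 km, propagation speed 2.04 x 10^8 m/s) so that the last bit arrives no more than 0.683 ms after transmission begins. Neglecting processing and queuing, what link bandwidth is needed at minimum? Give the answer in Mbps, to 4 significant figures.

29.88 Mbps

L = 16000 bits.
Propagation delay = 30100 / 204000000 = 0.147549 ms.
Transmission budget = 0.683 − 0.147549 = 0.535451 ms.
R ≥ L / t_tx = 16000 bits / 0.000535451 s = 29.88 Mbps.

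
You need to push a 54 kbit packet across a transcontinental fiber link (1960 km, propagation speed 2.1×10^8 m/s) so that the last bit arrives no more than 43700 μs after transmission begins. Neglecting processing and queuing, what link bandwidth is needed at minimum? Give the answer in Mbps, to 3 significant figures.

1.57 Mbps

Propagation delay = 1960000 / 210000000 = 9333.33 μs.
Transmission budget = 43700 − 9333.33 = 34366.7 μs.
R ≥ L / t_tx = 54000 bits / 0.0343667 s = 1.57 Mbps.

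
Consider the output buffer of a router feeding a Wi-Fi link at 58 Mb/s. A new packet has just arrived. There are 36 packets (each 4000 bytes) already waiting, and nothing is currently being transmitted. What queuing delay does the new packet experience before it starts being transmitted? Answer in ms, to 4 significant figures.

Each queued packet: L/R = 32000/58000000 = 0.551724 ms.
36 queued → 19.8621 ms.
Queuing delay = 19.86 ms.

19.86 ms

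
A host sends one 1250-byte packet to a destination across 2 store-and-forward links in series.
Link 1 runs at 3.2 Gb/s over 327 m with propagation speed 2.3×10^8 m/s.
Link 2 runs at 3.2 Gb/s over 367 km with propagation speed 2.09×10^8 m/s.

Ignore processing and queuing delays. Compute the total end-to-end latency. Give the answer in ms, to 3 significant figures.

1.76 ms

L = 1250 × 8 = 10000 bits.
Transmission delay per hop = L/R = 10000/3200000000 = 0.003125 ms; 2 hops → 0.00625 ms.
Propagation delays (d/s per hop): 0.00142174, 1.75598 ms; sum = 1.7574 ms.
End-to-end = 1.76 ms.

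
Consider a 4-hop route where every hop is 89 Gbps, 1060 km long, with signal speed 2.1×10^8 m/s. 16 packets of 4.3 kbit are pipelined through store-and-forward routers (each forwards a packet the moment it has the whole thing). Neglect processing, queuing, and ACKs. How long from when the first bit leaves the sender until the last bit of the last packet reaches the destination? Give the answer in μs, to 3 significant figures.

Per-hop transmission t_tx = L/R = 4300/89000000000 = 0.0483146 μs.
Per-hop propagation t_prop = 1060000/210000000 = 5047.62 μs.
Pipeline fill: first packet needs 4·t_tx to clear all hops; remaining 15 packets each add one t_tx.
Total = (4+16-1)·t_tx + 4·t_prop = 19·0.0483146 + 4·5047.62 = 20200 μs.

20200 μs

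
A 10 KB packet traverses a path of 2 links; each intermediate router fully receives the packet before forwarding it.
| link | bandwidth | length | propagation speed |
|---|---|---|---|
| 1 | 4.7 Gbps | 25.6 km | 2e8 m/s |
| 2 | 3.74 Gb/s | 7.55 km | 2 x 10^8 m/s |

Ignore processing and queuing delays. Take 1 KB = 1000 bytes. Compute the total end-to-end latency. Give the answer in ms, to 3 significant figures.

0.204 ms

L = 80000 bits.
Transmission delays (L/R per hop): 0.0170213, 0.0213904 ms; sum = 0.0384117 ms.
Propagation delays (d/s per hop): 0.128, 0.03775 ms; sum = 0.16575 ms.
End-to-end = 0.204 ms.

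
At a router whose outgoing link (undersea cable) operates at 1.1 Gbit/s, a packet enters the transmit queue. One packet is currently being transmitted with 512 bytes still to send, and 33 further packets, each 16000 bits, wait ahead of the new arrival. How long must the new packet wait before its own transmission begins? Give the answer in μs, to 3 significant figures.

Each queued packet: L/R = 16000/1100000000 = 14.5455 μs.
33 queued → 480 μs.
Plus remaining 4096 bits of current packet: 3.72364 μs.
Queuing delay = 484 μs.

484 μs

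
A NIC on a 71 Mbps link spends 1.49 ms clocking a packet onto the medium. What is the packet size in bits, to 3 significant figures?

106000 bits

L = R × t_tx = 71000000 b/s × 0.00149 s = 105790 bits.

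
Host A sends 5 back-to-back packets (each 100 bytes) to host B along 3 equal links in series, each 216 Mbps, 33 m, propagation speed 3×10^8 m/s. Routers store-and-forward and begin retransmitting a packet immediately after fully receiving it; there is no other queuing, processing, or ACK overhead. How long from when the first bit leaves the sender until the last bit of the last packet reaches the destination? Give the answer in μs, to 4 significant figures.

Per-hop transmission t_tx = L/R = 800/216000000 = 3.7037 μs.
Per-hop propagation t_prop = 33/300000000 = 0.11 μs.
Pipeline fill: first packet needs 3·t_tx to clear all hops; remaining 4 packets each add one t_tx.
Total = (3+5-1)·t_tx + 3·t_prop = 7·3.7037 + 3·0.11 = 26.26 μs.

26.26 μs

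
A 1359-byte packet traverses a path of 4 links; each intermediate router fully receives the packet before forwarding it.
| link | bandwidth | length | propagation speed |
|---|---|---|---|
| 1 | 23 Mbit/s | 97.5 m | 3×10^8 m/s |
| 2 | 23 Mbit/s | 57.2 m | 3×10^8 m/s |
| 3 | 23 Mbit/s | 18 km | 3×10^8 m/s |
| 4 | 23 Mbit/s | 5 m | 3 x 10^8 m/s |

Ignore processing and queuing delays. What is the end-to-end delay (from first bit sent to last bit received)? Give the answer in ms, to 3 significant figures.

L = 1359 × 8 = 10872 bits.
Transmission delay per hop = L/R = 10872/23000000 = 0.472696 ms; 4 hops → 1.89078 ms.
Propagation delays (d/s per hop): 0.000325, 0.000190667, 0.06, 1.66667e-05 ms; sum = 0.0605323 ms.
End-to-end = 1.95 ms.

1.95 ms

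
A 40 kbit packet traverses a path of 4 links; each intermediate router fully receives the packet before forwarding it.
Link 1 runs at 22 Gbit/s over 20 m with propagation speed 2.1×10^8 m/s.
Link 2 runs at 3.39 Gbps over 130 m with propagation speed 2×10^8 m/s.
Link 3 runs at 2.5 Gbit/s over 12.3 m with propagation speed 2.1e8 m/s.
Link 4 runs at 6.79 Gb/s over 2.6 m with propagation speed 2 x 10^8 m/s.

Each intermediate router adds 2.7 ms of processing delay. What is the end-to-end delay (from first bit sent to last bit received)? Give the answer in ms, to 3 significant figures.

8.14 ms

L = 40000 bits.
Transmission delays (L/R per hop): 0.00181818, 0.0117994, 0.016, 0.00589102 ms; sum = 0.0355086 ms.
Propagation delays (d/s per hop): 9.52381e-05, 0.00065, 5.85714e-05, 1.3e-05 ms; sum = 0.00081681 ms.
Processing at 3 router(s): 3 × 2.7 ms = 8.1 ms.
End-to-end = 8.14 ms.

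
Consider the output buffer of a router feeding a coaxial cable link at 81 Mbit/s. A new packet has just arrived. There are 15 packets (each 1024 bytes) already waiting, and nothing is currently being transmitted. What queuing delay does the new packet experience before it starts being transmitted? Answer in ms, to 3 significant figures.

Each queued packet: L/R = 8192/81000000 = 0.101136 ms.
15 queued → 1.51704 ms.
Queuing delay = 1.52 ms.

1.52 ms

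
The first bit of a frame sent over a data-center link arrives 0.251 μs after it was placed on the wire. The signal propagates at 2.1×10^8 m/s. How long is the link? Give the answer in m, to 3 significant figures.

52.7 m

d = s × t_prop = 210000000 × 2.51e-07 = 52.7 m.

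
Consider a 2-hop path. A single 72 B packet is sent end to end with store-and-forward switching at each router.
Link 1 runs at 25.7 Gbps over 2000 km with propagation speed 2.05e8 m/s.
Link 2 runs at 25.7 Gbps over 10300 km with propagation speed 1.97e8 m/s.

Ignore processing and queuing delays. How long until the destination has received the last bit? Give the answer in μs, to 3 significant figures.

62000 μs

L = 72 × 8 = 576 bits.
Transmission delay per hop = L/R = 576/25700000000 = 0.0224125 μs; 2 hops → 0.0448249 μs.
Propagation delays (d/s per hop): 9756.1, 52284.3 μs; sum = 62040.4 μs.
End-to-end = 62000 μs.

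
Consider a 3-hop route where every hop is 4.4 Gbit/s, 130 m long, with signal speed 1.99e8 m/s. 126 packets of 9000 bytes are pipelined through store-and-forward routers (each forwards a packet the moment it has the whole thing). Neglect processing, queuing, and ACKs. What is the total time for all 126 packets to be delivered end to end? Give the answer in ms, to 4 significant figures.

2.097 ms

Per-hop transmission t_tx = L/R = 72000/4400000000 = 0.0163636 ms.
Per-hop propagation t_prop = 130/199000000 = 0.000653266 ms.
Pipeline fill: first packet needs 3·t_tx to clear all hops; remaining 125 packets each add one t_tx.
Total = (3+126-1)·t_tx + 3·t_prop = 128·0.0163636 + 3·0.000653266 = 2.097 ms.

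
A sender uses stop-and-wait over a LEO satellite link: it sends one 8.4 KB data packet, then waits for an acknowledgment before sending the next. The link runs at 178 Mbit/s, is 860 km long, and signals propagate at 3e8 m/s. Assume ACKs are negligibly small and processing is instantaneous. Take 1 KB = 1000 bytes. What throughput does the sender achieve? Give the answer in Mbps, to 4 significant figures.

t_tx = L/R = 67200/178000000 = 0.000377528 s.
t_prop = 860000/300000000 = 0.00286667 s; RTT = 0.00573333 s.
Cycle = t_tx + RTT = 0.00611086 s.
Throughput = L / cycle = 67200 / 0.00611086 = 11.00 Mbps.

11.00 Mbps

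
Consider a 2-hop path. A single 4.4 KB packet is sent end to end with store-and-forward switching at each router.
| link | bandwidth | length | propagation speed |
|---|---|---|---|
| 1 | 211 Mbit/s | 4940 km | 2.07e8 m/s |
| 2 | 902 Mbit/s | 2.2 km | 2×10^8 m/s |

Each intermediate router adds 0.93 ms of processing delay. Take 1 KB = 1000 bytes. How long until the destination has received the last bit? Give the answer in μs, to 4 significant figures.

25010 μs

L = 35200 bits.
Transmission delays (L/R per hop): 166.825, 39.0244 μs; sum = 205.849 μs.
Propagation delays (d/s per hop): 23864.7, 11 μs; sum = 23875.7 μs.
Processing at 1 router(s): 1 × 0.93 ms = 930 μs.
End-to-end = 25010 μs.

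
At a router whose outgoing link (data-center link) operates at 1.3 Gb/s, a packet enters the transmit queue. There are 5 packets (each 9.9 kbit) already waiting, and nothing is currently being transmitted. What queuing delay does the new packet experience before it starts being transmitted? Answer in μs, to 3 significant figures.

Each queued packet: L/R = 9900/1300000000 = 7.61538 μs.
5 queued → 38.0769 μs.
Queuing delay = 38.1 μs.

38.1 μs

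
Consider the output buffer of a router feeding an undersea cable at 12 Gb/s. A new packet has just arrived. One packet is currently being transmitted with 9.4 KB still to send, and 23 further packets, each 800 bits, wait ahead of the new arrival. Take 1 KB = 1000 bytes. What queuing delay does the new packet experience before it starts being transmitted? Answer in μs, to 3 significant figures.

Each queued packet: L/R = 800/12000000000 = 0.0666667 μs.
23 queued → 1.53333 μs.
Plus remaining 75200 bits of current packet: 6.26667 μs.
Queuing delay = 7.80 μs.

7.80 μs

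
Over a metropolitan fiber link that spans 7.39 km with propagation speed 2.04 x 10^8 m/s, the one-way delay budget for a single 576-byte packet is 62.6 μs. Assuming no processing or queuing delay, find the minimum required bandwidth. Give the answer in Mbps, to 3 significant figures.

L = 4608 bits.
Propagation delay = 7390 / 204000000 = 36.2255 μs.
Transmission budget = 62.6 − 36.2255 = 26.3745 μs.
R ≥ L / t_tx = 4608 bits / 2.63745e-05 s = 175 Mbps.

175 Mbps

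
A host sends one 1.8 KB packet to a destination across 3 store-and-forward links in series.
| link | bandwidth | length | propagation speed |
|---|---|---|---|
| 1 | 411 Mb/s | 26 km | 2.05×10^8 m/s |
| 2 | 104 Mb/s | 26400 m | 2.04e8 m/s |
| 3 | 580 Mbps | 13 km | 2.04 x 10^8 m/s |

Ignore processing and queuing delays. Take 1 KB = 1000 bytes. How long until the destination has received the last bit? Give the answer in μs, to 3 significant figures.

L = 14400 bits.
Transmission delays (L/R per hop): 35.0365, 138.462, 24.8276 μs; sum = 198.326 μs.
Propagation delays (d/s per hop): 126.829, 129.412, 63.7255 μs; sum = 319.967 μs.
End-to-end = 518 μs.

518 μs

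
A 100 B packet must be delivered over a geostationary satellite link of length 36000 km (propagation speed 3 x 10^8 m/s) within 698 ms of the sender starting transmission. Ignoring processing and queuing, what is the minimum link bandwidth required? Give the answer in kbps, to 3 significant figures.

L = 800 bits.
Propagation delay = 36000000 / 300000000 = 120 ms.
Transmission budget = 698 − 120 = 578 ms.
R ≥ L / t_tx = 800 bits / 0.578 s = 1.38 kbps.

1.38 kbps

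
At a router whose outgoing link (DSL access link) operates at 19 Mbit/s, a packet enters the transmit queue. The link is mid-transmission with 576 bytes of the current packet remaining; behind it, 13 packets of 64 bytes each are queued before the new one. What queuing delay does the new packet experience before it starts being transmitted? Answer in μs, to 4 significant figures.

Each queued packet: L/R = 512/19000000 = 26.9474 μs.
13 queued → 350.316 μs.
Plus remaining 4608 bits of current packet: 242.526 μs.
Queuing delay = 592.8 μs.

592.8 μs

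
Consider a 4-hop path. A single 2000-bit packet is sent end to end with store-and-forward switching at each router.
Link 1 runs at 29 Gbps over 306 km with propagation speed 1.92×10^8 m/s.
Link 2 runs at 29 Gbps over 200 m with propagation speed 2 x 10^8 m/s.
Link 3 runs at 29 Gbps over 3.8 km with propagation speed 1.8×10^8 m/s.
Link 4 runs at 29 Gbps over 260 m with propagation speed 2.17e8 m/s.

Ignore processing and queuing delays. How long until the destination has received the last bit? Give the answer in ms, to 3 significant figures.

Transmission delay per hop = L/R = 2000/29000000000 = 6.89655e-05 ms; 4 hops → 0.000275862 ms.
Propagation delays (d/s per hop): 1.59375, 0.001, 0.0211111, 0.00119816 ms; sum = 1.61706 ms.
End-to-end = 1.62 ms.

1.62 ms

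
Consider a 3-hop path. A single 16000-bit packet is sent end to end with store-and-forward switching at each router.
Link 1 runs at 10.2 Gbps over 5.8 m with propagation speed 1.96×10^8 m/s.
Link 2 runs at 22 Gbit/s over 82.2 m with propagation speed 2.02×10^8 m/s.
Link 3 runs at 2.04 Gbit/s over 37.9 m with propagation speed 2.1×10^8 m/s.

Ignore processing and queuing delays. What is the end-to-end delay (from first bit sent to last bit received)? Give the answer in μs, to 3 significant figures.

10.8 μs

Transmission delays (L/R per hop): 1.56863, 0.727273, 7.84314 μs; sum = 10.139 μs.
Propagation delays (d/s per hop): 0.0295918, 0.406931, 0.180476 μs; sum = 0.616999 μs.
End-to-end = 10.8 μs.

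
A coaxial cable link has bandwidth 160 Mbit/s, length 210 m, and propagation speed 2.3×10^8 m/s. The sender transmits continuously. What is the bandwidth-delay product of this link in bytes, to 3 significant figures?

18.3 bytes

Propagation delay = 210 / 2.3e+08 = 9.13043e-07 s.
BDP = R × t_prop = 160000000 × 9.13043e-07 = 146.087 bits.
In bytes: 146.087/8 = 18.3 bytes.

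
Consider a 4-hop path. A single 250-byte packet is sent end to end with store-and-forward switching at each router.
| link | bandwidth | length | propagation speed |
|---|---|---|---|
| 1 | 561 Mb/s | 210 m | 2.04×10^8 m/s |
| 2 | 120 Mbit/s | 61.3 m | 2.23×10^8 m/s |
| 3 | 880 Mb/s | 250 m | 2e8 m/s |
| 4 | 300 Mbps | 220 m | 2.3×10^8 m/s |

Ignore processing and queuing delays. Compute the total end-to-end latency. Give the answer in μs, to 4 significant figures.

L = 250 × 8 = 2000 bits.
Transmission delays (L/R per hop): 3.56506, 16.6667, 2.27273, 6.66667 μs; sum = 29.1711 μs.
Propagation delays (d/s per hop): 1.02941, 0.274888, 1.25, 0.956522 μs; sum = 3.51082 μs.
End-to-end = 32.68 μs.

32.68 μs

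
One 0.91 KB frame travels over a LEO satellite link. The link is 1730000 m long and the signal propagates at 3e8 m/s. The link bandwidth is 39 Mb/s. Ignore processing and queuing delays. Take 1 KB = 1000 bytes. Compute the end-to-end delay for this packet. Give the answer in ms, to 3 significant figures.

L = 7280 bits.
Transmission delay = L/R = 7280 / 39000000 = 0.186667 ms.
Propagation delay = d/s = 1730000 m / 300000000 m/s = 5.76667 ms.
Total = 5.95 ms.

5.95 ms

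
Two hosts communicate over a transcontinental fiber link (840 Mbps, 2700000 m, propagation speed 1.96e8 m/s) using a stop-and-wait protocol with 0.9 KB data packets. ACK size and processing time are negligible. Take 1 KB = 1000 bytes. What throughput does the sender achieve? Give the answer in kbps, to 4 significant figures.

261.3 kbps

t_tx = L/R = 7200/840000000 = 8.57143e-06 s.
t_prop = 2700000/196000000 = 0.0137755 s; RTT = 0.027551 s.
Cycle = t_tx + RTT = 0.0275596 s.
Throughput = L / cycle = 7200 / 0.0275596 = 261.3 kbps.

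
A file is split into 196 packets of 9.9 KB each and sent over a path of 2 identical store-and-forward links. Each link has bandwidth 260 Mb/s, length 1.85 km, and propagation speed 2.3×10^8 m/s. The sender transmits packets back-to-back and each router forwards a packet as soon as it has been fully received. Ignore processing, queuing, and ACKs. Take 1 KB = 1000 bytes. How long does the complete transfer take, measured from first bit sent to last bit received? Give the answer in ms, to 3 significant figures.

60.0 ms

Per-hop transmission t_tx = L/R = 79200/260000000 = 0.304615 ms.
Per-hop propagation t_prop = 1850/2.3e+08 = 0.00804348 ms.
Pipeline fill: first packet needs 2·t_tx to clear all hops; remaining 195 packets each add one t_tx.
Total = (2+196-1)·t_tx + 2·t_prop = 197·0.304615 + 2·0.00804348 = 60.0 ms.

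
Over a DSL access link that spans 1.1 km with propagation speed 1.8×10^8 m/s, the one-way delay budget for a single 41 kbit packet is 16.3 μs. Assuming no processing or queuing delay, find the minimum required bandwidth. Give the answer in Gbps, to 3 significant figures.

4.02 Gbps

Propagation delay = 1100 / 180000000 = 6.11111 μs.
Transmission budget = 16.3 − 6.11111 = 10.1889 μs.
R ≥ L / t_tx = 41000 bits / 1.01889e-05 s = 4.02 Gbps.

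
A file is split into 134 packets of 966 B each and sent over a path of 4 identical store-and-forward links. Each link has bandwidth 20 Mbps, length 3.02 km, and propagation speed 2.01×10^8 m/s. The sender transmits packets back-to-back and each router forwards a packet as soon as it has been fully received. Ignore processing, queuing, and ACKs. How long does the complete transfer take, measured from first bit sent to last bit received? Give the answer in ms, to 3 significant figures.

53.0 ms

Per-hop transmission t_tx = L/R = 7728/20000000 = 0.3864 ms.
Per-hop propagation t_prop = 3020/2.01e+08 = 0.0150249 ms.
Pipeline fill: first packet needs 4·t_tx to clear all hops; remaining 133 packets each add one t_tx.
Total = (4+134-1)·t_tx + 4·t_prop = 137·0.3864 + 4·0.0150249 = 53.0 ms.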